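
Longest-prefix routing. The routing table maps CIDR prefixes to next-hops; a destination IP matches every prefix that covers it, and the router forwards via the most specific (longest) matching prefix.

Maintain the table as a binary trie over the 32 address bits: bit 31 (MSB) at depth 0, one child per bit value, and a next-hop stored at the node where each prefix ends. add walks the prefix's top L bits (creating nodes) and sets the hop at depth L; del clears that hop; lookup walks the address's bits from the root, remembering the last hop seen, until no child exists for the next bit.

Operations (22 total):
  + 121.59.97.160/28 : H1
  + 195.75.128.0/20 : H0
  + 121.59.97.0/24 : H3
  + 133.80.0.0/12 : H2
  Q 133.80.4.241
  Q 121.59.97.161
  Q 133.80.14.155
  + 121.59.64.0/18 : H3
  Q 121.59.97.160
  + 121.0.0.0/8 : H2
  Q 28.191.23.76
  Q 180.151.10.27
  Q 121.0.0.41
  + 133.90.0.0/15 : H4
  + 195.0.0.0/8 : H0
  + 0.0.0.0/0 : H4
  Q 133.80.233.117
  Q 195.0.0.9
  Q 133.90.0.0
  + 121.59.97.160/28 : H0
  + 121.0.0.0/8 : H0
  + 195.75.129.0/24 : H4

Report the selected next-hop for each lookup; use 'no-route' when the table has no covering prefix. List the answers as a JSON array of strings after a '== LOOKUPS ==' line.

Process each operation:
  + 121.59.97.160/28 (H1) depth=28
  + 195.75.128.0/20 (H0) depth=20
  + 121.59.97.0/24 (H3) depth=24
  + 133.80.0.0/12 (H2) depth=12
  ? 133.80.4.241  path d0:-→d1:-→d2:-→d3:-→d4:-→d5:-→d6:-→d7:-→d8:-→d9:-→d10:-→d11:-→d12:H2  best=H2
  ? 121.59.97.161  path d0:-→d1:-→d2:-→d3:-→d4:-→d5:-→d6:-→d7:-→d8:-→d9:-→d10:-→d11:-→d12:-→d13:-→d14:-→d15:-→d16:-→d17:-→d18:-→d19:-→d20:-→d21:-→d22:-→d23:-→d24:H3→d25:-→d26:-→d27:-→d28:H1  best=H1
  ? 133.80.14.155  path d0:-→d1:-→d2:-→d3:-→d4:-→d5:-→d6:-→d7:-→d8:-→d9:-→d10:-→d11:-→d12:H2  best=H2
  + 121.59.64.0/18 (H3) depth=18
  ? 121.59.97.160  path d0:-→d1:-→d2:-→d3:-→d4:-→d5:-→d6:-→d7:-→d8:-→d9:-→d10:-→d11:-→d12:-→d13:-→d14:-→d15:-→d16:-→d17:-→d18:H3→d19:-→d20:-→d21:-→d22:-→d23:-→d24:H3→d25:-→d26:-→d27:-→d28:H1  best=H1
  + 121.0.0.0/8 (H2) depth=8
  ? 28.191.23.76  path d0:-→d1:-  best=no-route
  ? 180.151.10.27  path d0:-→d1:-→d2:-  best=no-route
  ? 121.0.0.41  path d0:-→d1:-→d2:-→d3:-→d4:-→d5:-→d6:-→d7:-→d8:H2→d9:-→d10:-  best=H2
  + 133.90.0.0/15 (H4) depth=15
  + 195.0.0.0/8 (H0) depth=8
  + 0.0.0.0/0 (H4) depth=0
  ? 133.80.233.117  path d0:H4→d1:-→d2:-→d3:-→d4:-→d5:-→d6:-→d7:-→d8:-→d9:-→d10:-→d11:-→d12:H2  best=H2
  ? 195.0.0.9  path d0:H4→d1:-→d2:-→d3:-→d4:-→d5:-→d6:-→d7:-→d8:H0→d9:-  best=H0
  ? 133.90.0.0  path d0:H4→d1:-→d2:-→d3:-→d4:-→d5:-→d6:-→d7:-→d8:-→d9:-→d10:-→d11:-→d12:H2→d13:-→d14:-→d15:H4  best=H4
  + 121.59.97.160/28 (H0) depth=28
  + 121.0.0.0/8 (H0) depth=8
  + 195.75.129.0/24 (H4) depth=24

== LOOKUPS ==
["H2","H1","H2","H1","no-route","no-route","H2","H2","H0","H4"]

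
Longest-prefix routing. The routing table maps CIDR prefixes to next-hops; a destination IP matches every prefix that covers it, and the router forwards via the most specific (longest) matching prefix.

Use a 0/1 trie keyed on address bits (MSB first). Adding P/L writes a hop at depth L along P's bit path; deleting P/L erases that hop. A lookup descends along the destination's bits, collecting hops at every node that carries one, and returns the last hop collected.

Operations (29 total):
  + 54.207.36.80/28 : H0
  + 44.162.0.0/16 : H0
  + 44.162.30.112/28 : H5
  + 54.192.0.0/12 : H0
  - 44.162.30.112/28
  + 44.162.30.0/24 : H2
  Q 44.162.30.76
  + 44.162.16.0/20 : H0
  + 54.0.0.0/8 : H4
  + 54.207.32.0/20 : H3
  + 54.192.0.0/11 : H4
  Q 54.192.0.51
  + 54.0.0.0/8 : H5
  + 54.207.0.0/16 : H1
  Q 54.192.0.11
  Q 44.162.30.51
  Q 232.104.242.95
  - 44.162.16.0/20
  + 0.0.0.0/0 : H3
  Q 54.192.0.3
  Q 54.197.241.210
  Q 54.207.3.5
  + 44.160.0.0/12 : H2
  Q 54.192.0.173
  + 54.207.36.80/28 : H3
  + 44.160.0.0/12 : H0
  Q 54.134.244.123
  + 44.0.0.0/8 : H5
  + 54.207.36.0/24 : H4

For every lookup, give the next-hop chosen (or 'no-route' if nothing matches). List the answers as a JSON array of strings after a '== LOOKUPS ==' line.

Apply in order:
  + 54.207.36.80/28 (H0) depth=28
  + 44.162.0.0/16 (H0) depth=16
  + 44.162.30.112/28 (H5) depth=28
  + 54.192.0.0/12 (H0) depth=12
  - 44.162.30.112/28 clear@28
  + 44.162.30.0/24 (H2) depth=24
  Q 44.162.30.76: descend 00101100101000100001111001 ; hops seen [H0,H2] ; pick H2
  + 44.162.16.0/20 (H0) depth=20
  + 54.0.0.0/8 (H4) depth=8
  + 54.207.32.0/20 (H3) depth=20
  + 54.192.0.0/11 (H4) depth=11
  Q 54.192.0.51: descend 001101101100 ; hops seen [H4,H4,H0] ; pick H0
  + 54.0.0.0/8 (H5) depth=8
  + 54.207.0.0/16 (H1) depth=16
  Q 54.192.0.11: descend 001101101100 ; hops seen [H5,H4,H0] ; pick H0
  Q 44.162.30.51: descend 0010110010100010000111100 ; hops seen [H0,H0,H2] ; pick H2
  Q 232.104.242.95: descend ε ; hops seen [∅] ; pick no-route
  - 44.162.16.0/20 clear@20
  + 0.0.0.0/0 (H3) depth=0
  Q 54.192.0.3: descend 001101101100 ; hops seen [H3,H5,H4,H0] ; pick H0
  Q 54.197.241.210: descend 001101101100 ; hops seen [H3,H5,H4,H0] ; pick H0
  Q 54.207.3.5: descend 001101101100111100 ; hops seen [H3,H5,H4,H0,H1] ; pick H1
  + 44.160.0.0/12 (H2) depth=12
  Q 54.192.0.173: descend 001101101100 ; hops seen [H3,H5,H4,H0] ; pick H0
  + 54.207.36.80/28 (H3) depth=28
  + 44.160.0.0/12 (H0) depth=12
  Q 54.134.244.123: descend 001101101 ; hops seen [H3,H5] ; pick H5
  + 44.0.0.0/8 (H5) depth=8
  + 54.207.36.0/24 (H4) depth=24

== LOOKUPS ==
["H2","H0","H0","H2","no-route","H0","H0","H1","H0","H5"]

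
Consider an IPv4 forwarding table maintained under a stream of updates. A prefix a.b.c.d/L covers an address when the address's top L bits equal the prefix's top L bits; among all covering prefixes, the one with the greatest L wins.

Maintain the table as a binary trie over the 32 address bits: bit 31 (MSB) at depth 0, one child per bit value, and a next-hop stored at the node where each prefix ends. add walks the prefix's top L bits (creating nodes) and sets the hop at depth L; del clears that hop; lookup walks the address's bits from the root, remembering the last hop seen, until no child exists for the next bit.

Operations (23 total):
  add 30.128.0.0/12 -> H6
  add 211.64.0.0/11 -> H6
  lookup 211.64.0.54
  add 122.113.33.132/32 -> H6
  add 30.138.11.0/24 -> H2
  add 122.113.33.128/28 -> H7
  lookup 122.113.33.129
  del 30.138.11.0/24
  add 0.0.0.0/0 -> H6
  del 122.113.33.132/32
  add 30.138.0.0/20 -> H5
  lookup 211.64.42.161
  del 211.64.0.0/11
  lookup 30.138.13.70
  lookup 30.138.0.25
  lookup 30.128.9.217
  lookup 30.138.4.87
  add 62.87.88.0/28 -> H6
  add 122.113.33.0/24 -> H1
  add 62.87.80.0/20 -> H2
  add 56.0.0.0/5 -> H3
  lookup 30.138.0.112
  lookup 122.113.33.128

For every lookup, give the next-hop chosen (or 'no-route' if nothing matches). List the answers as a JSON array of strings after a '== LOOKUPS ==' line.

Trace:
  add 30.128.0.0/12 -> H6 at depth 12
  add 211.64.0.0/11 -> H6 at depth 11
  lookup 211.64.0.54: bits 11010011010 walk d0:-→d1:-→d2:-→d3:-→d4:-→d5:-→d6:-→d7:-→d8:-→d9:-→d10:-→d11:H6 -> H6
  add 122.113.33.132/32 -> H6 at depth 32
  add 30.138.11.0/24 -> H2 at depth 24
  add 122.113.33.128/28 -> H7 at depth 28
  lookup 122.113.33.129: bits 01111010011100010010000110000 walk d0:-→d1:-→d2:-→d3:-→d4:-→d5:-→d6:-→d7:-→d8:-→d9:-→d10:-→d11:-→d12:-→d13:-→d14:-→d15:-→d16:-→d17:-→d18:-→d19:-→d20:-→d21:-→d22:-→d23:-→d24:-→d25:-→d26:-→d27:-→d28:H7→d29:- -> H7
  - 30.138.11.0/24 clear@24
  add 0.0.0.0/0 -> H6 at depth 0
  - 122.113.33.132/32 clear@32
  add 30.138.0.0/20 -> H5 at depth 20
  lookup 211.64.42.161: bits 11010011010 walk d0:H6→d1:-→d2:-→d3:-→d4:-→d5:-→d6:-→d7:-→d8:-→d9:-→d10:-→d11:H6 -> H6
  - 211.64.0.0/11 clear@11
  lookup 30.138.13.70: bits 000111101000101000001 walk d0:H6→d1:-→d2:-→d3:-→d4:-→d5:-→d6:-→d7:-→d8:-→d9:-→d10:-→d11:-→d12:H6→d13:-→d14:-→d15:-→d16:-→d17:-→d18:-→d19:-→d20:H5→d21:- -> H5
  lookup 30.138.0.25: bits 00011110100010100000 walk d0:H6→d1:-→d2:-→d3:-→d4:-→d5:-→d6:-→d7:-→d8:-→d9:-→d10:-→d11:-→d12:H6→d13:-→d14:-→d15:-→d16:-→d17:-→d18:-→d19:-→d20:H5 -> H5
  lookup 30.128.9.217: bits 000111101000 walk d0:H6→d1:-→d2:-→d3:-→d4:-→d5:-→d6:-→d7:-→d8:-→d9:-→d10:-→d11:-→d12:H6 -> H6
  lookup 30.138.4.87: bits 00011110100010100000 walk d0:H6→d1:-→d2:-→d3:-→d4:-→d5:-→d6:-→d7:-→d8:-→d9:-→d10:-→d11:-→d12:H6→d13:-→d14:-→d15:-→d16:-→d17:-→d18:-→d19:-→d20:H5 -> H5
  add 62.87.88.0/28 -> H6 at depth 28
  add 122.113.33.0/24 -> H1 at depth 24
  add 62.87.80.0/20 -> H2 at depth 20
  add 56.0.0.0/5 -> H3 at depth 5
  lookup 30.138.0.112: bits 00011110100010100000 walk d0:H6→d1:-→d2:-→d3:-→d4:-→d5:-→d6:-→d7:-→d8:-→d9:-→d10:-→d11:-→d12:H6→d13:-→d14:-→d15:-→d16:-→d17:-→d18:-→d19:-→d20:H5 -> H5
  lookup 122.113.33.128: bits 01111010011100010010000110000 walk d0:H6→d1:-→d2:-→d3:-→d4:-→d5:-→d6:-→d7:-→d8:-→d9:-→d10:-→d11:-→d12:-→d13:-→d14:-→d15:-→d16:-→d17:-→d18:-→d19:-→d20:-→d21:-→d22:-→d23:-→d24:H1→d25:-→d26:-→d27:-→d28:H7→d29:- -> H7

== LOOKUPS ==
["H6","H7","H6","H5","H5","H6","H5","H5","H7"]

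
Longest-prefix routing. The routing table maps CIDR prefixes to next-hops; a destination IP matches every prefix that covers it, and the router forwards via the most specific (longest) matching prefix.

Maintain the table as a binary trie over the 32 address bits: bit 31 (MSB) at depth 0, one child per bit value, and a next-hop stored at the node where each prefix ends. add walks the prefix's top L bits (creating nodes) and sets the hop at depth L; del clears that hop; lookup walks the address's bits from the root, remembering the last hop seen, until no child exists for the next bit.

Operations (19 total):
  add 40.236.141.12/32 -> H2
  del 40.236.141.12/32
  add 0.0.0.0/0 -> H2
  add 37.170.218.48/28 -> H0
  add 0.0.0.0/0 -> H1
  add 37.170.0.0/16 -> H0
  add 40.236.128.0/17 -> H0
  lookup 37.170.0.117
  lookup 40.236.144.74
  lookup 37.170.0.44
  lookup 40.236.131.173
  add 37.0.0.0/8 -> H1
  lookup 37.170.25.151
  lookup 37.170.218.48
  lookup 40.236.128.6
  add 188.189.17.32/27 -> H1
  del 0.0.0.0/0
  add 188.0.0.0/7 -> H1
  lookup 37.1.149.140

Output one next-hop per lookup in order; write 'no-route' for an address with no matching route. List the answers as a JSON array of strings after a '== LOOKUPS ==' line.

Apply in order:
  add 40.236.141.12/32 -> H2 at depth 32
  del 40.236.141.12/32 (clear depth 32)
  add 0.0.0.0/0 -> H2 at depth 0
  add 37.170.218.48/28 -> H0 at depth 28
  add 0.0.0.0/0 -> H1 at depth 0
  add 37.170.0.0/16 -> H0 at depth 16
  add 40.236.128.0/17 -> H0 at depth 17
  lookup 37.170.0.117: bits 0010010110101010 walk d0:H1→d1:-→d2:-→d3:-→d4:-→d5:-→d6:-→d7:-→d8:-→d9:-→d10:-→d11:-→d12:-→d13:-→d14:-→d15:-→d16:H0 -> H0
  lookup 40.236.144.74: bits 0010100011101100100 walk d0:H1→d1:-→d2:-→d3:-→d4:-→d5:-→d6:-→d7:-→d8:-→d9:-→d10:-→d11:-→d12:-→d13:-→d14:-→d15:-→d16:-→d17:H0→d18:-→d19:- -> H0
  lookup 37.170.0.44: bits 0010010110101010 walk d0:H1→d1:-→d2:-→d3:-→d4:-→d5:-→d6:-→d7:-→d8:-→d9:-→d10:-→d11:-→d12:-→d13:-→d14:-→d15:-→d16:H0 -> H0
  lookup 40.236.131.173: bits 00101000111011001000 walk d0:H1→d1:-→d2:-→d3:-→d4:-→d5:-→d6:-→d7:-→d8:-→d9:-→d10:-→d11:-→d12:-→d13:-→d14:-→d15:-→d16:-→d17:H0→d18:-→d19:-→d20:- -> H0
  add 37.0.0.0/8 -> H1 at depth 8
  lookup 37.170.25.151: bits 0010010110101010 walk d0:H1→d1:-→d2:-→d3:-→d4:-→d5:-→d6:-→d7:-→d8:H1→d9:-→d10:-→d11:-→d12:-→d13:-→d14:-→d15:-→d16:H0 -> H0
  lookup 37.170.218.48: bits 0010010110101010110110100011 walk d0:H1→d1:-→d2:-→d3:-→d4:-→d5:-→d6:-→d7:-→d8:H1→d9:-→d10:-→d11:-→d12:-→d13:-→d14:-→d15:-→d16:H0→d17:-→d18:-→d19:-→d20:-→d21:-→d22:-→d23:-→d24:-→d25:-→d26:-→d27:-→d28:H0 -> H0
  lookup 40.236.128.6: bits 00101000111011001000 walk d0:H1→d1:-→d2:-→d3:-→d4:-→d5:-→d6:-→d7:-→d8:-→d9:-→d10:-→d11:-→d12:-→d13:-→d14:-→d15:-→d16:-→d17:H0→d18:-→d19:-→d20:- -> H0
  add 188.189.17.32/27 -> H1 at depth 27
  del 0.0.0.0/0 (clear depth 0)
  add 188.0.0.0/7 -> H1 at depth 7
  lookup 37.1.149.140: bits 00100101 walk d0:-→d1:-→d2:-→d3:-→d4:-→d5:-→d6:-→d7:-→d8:H1 -> H1

== LOOKUPS ==
["H0","H0","H0","H0","H0","H0","H0","H1"]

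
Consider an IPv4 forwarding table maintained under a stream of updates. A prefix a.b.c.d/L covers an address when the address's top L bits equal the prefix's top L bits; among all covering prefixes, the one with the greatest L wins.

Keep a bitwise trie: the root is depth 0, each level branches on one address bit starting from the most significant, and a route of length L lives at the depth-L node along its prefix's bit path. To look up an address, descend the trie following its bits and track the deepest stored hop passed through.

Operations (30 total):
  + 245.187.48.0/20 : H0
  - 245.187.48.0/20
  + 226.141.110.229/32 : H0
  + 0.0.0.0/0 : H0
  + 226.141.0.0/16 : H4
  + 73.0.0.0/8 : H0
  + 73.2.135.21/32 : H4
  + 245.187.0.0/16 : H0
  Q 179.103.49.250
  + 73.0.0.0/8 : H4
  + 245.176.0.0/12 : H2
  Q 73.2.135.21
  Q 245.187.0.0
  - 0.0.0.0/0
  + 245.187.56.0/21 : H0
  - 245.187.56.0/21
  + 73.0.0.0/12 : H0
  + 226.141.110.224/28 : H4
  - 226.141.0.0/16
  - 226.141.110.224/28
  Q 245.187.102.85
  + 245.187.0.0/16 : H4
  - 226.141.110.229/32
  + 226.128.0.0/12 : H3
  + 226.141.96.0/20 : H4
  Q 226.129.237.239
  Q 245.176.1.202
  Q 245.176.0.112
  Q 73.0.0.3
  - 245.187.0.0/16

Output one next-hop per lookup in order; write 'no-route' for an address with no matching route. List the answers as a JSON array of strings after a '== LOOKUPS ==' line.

Process each operation:
  add 245.187.48.0/20 -> H0 at depth 20
  del 245.187.48.0/20 (clear depth 20)
  add 226.141.110.229/32 -> H0 at depth 32
  add 0.0.0.0/0 -> H0 at depth 0
  add 226.141.0.0/16 -> H4 at depth 16
  add 73.0.0.0/8 -> H0 at depth 8
  add 73.2.135.21/32 -> H4 at depth 32
  add 245.187.0.0/16 -> H0 at depth 16
  lookup 179.103.49.250: bits 1 walk d0:H0→d1:- -> H0
  add 73.0.0.0/8 -> H4 at depth 8
  add 245.176.0.0/12 -> H2 at depth 12
  lookup 73.2.135.21: bits 01001001000000101000011100010101 walk d0:H0→d1:-→d2:-→d3:-→d4:-→d5:-→d6:-→d7:-→d8:H4→d9:-→d10:-→d11:-→d12:-→d13:-→d14:-→d15:-→d16:-→d17:-→d18:-→d19:-→d20:-→d21:-→d22:-→d23:-→d24:-→d25:-→d26:-→d27:-→d28:-→d29:-→d30:-→d31:-→d32:H4 -> H4
  lookup 245.187.0.0: bits 111101011011101100 walk d0:H0→d1:-→d2:-→d3:-→d4:-→d5:-→d6:-→d7:-→d8:-→d9:-→d10:-→d11:-→d12:H2→d13:-→d14:-→d15:-→d16:H0→d17:-→d18:- -> H0
  del 0.0.0.0/0 (clear depth 0)
  add 245.187.56.0/21 -> H0 at depth 21
  del 245.187.56.0/21 (clear depth 21)
  add 73.0.0.0/12 -> H0 at depth 12
  add 226.141.110.224/28 -> H4 at depth 28
  del 226.141.0.0/16 (clear depth 16)
  del 226.141.110.224/28 (clear depth 28)
  lookup 245.187.102.85: bits 11110101101110110 walk d0:-→d1:-→d2:-→d3:-→d4:-→d5:-→d6:-→d7:-→d8:-→d9:-→d10:-→d11:-→d12:H2→d13:-→d14:-→d15:-→d16:H0→d17:- -> H0
  add 245.187.0.0/16 -> H4 at depth 16
  del 226.141.110.229/32 (clear depth 32)
  add 226.128.0.0/12 -> H3 at depth 12
  add 226.141.96.0/20 -> H4 at depth 20
  lookup 226.129.237.239: bits 111000101000 walk d0:-→d1:-→d2:-→d3:-→d4:-→d5:-→d6:-→d7:-→d8:-→d9:-→d10:-→d11:-→d12:H3 -> H3
  lookup 245.176.1.202: bits 111101011011 walk d0:-→d1:-→d2:-→d3:-→d4:-→d5:-→d6:-→d7:-→d8:-→d9:-→d10:-→d11:-→d12:H2 -> H2
  lookup 245.176.0.112: bits 111101011011 walk d0:-→d1:-→d2:-→d3:-→d4:-→d5:-→d6:-→d7:-→d8:-→d9:-→d10:-→d11:-→d12:H2 -> H2
  lookup 73.0.0.3: bits 01001001000000 walk d0:-→d1:-→d2:-→d3:-→d4:-→d5:-→d6:-→d7:-→d8:H4→d9:-→d10:-→d11:-→d12:H0→d13:-→d14:- -> H0
  del 245.187.0.0/16 (clear depth 16)

== LOOKUPS ==
["H0","H4","H0","H0","H3","H2","H2","H0"]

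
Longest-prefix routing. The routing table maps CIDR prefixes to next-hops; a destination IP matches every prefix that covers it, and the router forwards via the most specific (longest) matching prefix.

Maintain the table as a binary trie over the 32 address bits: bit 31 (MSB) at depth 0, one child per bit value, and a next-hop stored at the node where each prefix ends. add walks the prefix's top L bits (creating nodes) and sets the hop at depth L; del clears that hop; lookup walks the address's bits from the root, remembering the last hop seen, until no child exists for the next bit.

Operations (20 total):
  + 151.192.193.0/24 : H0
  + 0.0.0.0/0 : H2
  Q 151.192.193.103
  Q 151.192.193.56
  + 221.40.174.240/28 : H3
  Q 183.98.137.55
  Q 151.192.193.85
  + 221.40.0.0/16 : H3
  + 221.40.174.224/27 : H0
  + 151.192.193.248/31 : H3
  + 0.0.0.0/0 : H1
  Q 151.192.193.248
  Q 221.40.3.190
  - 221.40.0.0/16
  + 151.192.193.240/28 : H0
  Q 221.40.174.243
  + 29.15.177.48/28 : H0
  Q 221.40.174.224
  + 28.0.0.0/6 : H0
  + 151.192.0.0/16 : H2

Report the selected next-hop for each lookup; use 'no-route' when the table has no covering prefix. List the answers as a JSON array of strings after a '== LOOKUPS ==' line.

Process each operation:
  + 151.192.193.0/24 (H0) depth=24
  + 0.0.0.0/0 (H2) depth=0
  Q 151.192.193.103: descend 100101111100000011000001 ; hops seen [H2,H0] ; pick H0
  Q 151.192.193.56: descend 100101111100000011000001 ; hops seen [H2,H0] ; pick H0
  + 221.40.174.240/28 (H3) depth=28
  Q 183.98.137.55: descend 10 ; hops seen [H2] ; pick H2
  Q 151.192.193.85: descend 100101111100000011000001 ; hops seen [H2,H0] ; pick H0
  + 221.40.0.0/16 (H3) depth=16
  + 221.40.174.224/27 (H0) depth=27
  + 151.192.193.248/31 (H3) depth=31
  + 0.0.0.0/0 (H1) depth=0
  Q 151.192.193.248: descend 1001011111000000110000011111100 ; hops seen [H1,H0,H3] ; pick H3
  Q 221.40.3.190: descend 1101110100101000 ; hops seen [H1,H3] ; pick H3
  - 221.40.0.0/16 clear@16
  + 151.192.193.240/28 (H0) depth=28
  Q 221.40.174.243: descend 1101110100101000101011101111 ; hops seen [H1,H0,H3] ; pick H3
  + 29.15.177.48/28 (H0) depth=28
  Q 221.40.174.224: descend 110111010010100010101110111 ; hops seen [H1,H0] ; pick H0
  + 28.0.0.0/6 (H0) depth=6
  + 151.192.0.0/16 (H2) depth=16

== LOOKUPS ==
["H0","H0","H2","H0","H3","H3","H3","H0"]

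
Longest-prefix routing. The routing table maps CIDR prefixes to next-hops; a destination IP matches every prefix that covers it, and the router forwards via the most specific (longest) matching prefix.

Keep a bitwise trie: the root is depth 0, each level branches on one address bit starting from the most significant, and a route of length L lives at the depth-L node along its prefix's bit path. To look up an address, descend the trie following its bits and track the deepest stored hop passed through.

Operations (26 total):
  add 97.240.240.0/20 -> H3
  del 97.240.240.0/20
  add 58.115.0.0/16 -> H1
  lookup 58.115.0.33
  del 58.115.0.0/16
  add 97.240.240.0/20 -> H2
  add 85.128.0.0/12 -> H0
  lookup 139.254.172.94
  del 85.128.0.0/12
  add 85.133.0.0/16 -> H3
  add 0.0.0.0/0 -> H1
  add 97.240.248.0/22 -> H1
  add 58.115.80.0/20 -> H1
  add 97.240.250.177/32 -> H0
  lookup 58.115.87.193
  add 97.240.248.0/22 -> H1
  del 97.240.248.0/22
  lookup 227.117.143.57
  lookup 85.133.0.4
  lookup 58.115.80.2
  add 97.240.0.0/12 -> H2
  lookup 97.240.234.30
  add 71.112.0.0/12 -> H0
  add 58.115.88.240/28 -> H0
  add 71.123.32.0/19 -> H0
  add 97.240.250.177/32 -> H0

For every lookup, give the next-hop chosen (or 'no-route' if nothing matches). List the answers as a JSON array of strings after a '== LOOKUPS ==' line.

Process each operation:
  add 97.240.240.0/20 -> H3 at depth 20
  del 97.240.240.0/20 (clear depth 20)
  add 58.115.0.0/16 -> H1 at depth 16
  Q 58.115.0.33: descend 0011101001110011 ; hops seen [H1] ; pick H1
  del 58.115.0.0/16 (clear depth 16)
  add 97.240.240.0/20 -> H2 at depth 20
  add 85.128.0.0/12 -> H0 at depth 12
  Q 139.254.172.94: descend ε ; hops seen [∅] ; pick no-route
  del 85.128.0.0/12 (clear depth 12)
  add 85.133.0.0/16 -> H3 at depth 16
  add 0.0.0.0/0 -> H1 at depth 0
  add 97.240.248.0/22 -> H1 at depth 22
  add 58.115.80.0/20 -> H1 at depth 20
  add 97.240.250.177/32 -> H0 at depth 32
  Q 58.115.87.193: descend 00111010011100110101 ; hops seen [H1,H1] ; pick H1
  add 97.240.248.0/22 -> H1 at depth 22
  del 97.240.248.0/22 (clear depth 22)
  Q 227.117.143.57: descend ε ; hops seen [H1] ; pick H1
  Q 85.133.0.4: descend 0101010110000101 ; hops seen [H1,H3] ; pick H3
  Q 58.115.80.2: descend 00111010011100110101 ; hops seen [H1,H1] ; pick H1
  add 97.240.0.0/12 -> H2 at depth 12
  Q 97.240.234.30: descend 0110000111110000111 ; hops seen [H1,H2] ; pick H2
  add 71.112.0.0/12 -> H0 at depth 12
  add 58.115.88.240/28 -> H0 at depth 28
  add 71.123.32.0/19 -> H0 at depth 19
  add 97.240.250.177/32 -> H0 at depth 32

== LOOKUPS ==
["H1","no-route","H1","H1","H3","H1","H2"]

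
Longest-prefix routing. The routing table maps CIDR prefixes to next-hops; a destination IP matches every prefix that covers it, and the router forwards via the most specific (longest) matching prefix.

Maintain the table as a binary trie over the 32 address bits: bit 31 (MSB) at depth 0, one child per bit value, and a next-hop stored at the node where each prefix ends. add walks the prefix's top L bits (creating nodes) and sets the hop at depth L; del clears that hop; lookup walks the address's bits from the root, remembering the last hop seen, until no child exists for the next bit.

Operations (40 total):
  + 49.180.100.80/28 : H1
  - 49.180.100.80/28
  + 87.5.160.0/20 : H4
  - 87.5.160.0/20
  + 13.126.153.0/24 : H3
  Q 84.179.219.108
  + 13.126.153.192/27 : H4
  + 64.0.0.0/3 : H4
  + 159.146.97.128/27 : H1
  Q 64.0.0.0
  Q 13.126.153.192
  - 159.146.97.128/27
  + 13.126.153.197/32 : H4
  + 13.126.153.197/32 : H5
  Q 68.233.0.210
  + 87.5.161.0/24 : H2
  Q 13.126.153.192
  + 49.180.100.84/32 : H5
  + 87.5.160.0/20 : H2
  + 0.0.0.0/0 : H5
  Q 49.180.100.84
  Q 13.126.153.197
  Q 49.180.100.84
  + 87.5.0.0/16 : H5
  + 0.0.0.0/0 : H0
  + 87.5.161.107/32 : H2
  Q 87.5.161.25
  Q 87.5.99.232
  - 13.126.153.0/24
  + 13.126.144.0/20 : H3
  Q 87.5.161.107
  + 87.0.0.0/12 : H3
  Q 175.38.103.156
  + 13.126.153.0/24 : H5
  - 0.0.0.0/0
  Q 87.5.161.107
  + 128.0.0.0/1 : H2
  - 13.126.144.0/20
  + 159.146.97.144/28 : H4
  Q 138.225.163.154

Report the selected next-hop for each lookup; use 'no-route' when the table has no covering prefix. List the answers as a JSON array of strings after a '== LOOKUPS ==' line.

Apply in order:
  + 49.180.100.80/28 (H1) depth=28
  - 49.180.100.80/28 clear@28
  + 87.5.160.0/20 (H4) depth=20
  - 87.5.160.0/20 clear@20
  + 13.126.153.0/24 (H3) depth=24
  ? 84.179.219.108  path d0:-→d1:-→d2:-→d3:-→d4:-→d5:-→d6:-  best=no-route
  + 13.126.153.192/27 (H4) depth=27
  + 64.0.0.0/3 (H4) depth=3
  + 159.146.97.128/27 (H1) depth=27
  ? 64.0.0.0  path d0:-→d1:-→d2:-→d3:H4  best=H4
  ? 13.126.153.192  path d0:-→d1:-→d2:-→d3:-→d4:-→d5:-→d6:-→d7:-→d8:-→d9:-→d10:-→d11:-→d12:-→d13:-→d14:-→d15:-→d16:-→d17:-→d18:-→d19:-→d20:-→d21:-→d22:-→d23:-→d24:H3→d25:-→d26:-→d27:H4  best=H4
  - 159.146.97.128/27 clear@27
  + 13.126.153.197/32 (H4) depth=32
  + 13.126.153.197/32 (H5) depth=32
  ? 68.233.0.210  path d0:-→d1:-→d2:-→d3:H4  best=H4
  + 87.5.161.0/24 (H2) depth=24
  ? 13.126.153.192  path d0:-→d1:-→d2:-→d3:-→d4:-→d5:-→d6:-→d7:-→d8:-→d9:-→d10:-→d11:-→d12:-→d13:-→d14:-→d15:-→d16:-→d17:-→d18:-→d19:-→d20:-→d21:-→d22:-→d23:-→d24:H3→d25:-→d26:-→d27:H4→d28:-→d29:-  best=H4
  + 49.180.100.84/32 (H5) depth=32
  + 87.5.160.0/20 (H2) depth=20
  + 0.0.0.0/0 (H5) depth=0
  ? 49.180.100.84  path d0:H5→d1:-→d2:-→d3:-→d4:-→d5:-→d6:-→d7:-→d8:-→d9:-→d10:-→d11:-→d12:-→d13:-→d14:-→d15:-→d16:-→d17:-→d18:-→d19:-→d20:-→d21:-→d22:-→d23:-→d24:-→d25:-→d26:-→d27:-→d28:-→d29:-→d30:-→d31:-→d32:H5  best=H5
  ? 13.126.153.197  path d0:H5→d1:-→d2:-→d3:-→d4:-→d5:-→d6:-→d7:-→d8:-→d9:-→d10:-→d11:-→d12:-→d13:-→d14:-→d15:-→d16:-→d17:-→d18:-→d19:-→d20:-→d21:-→d22:-→d23:-→d24:H3→d25:-→d26:-→d27:H4→d28:-→d29:-→d30:-→d31:-→d32:H5  best=H5
  ? 49.180.100.84  path d0:H5→d1:-→d2:-→d3:-→d4:-→d5:-→d6:-→d7:-→d8:-→d9:-→d10:-→d11:-→d12:-→d13:-→d14:-→d15:-→d16:-→d17:-→d18:-→d19:-→d20:-→d21:-→d22:-→d23:-→d24:-→d25:-→d26:-→d27:-→d28:-→d29:-→d30:-→d31:-→d32:H5  best=H5
  + 87.5.0.0/16 (H5) depth=16
  + 0.0.0.0/0 (H0) depth=0
  + 87.5.161.107/32 (H2) depth=32
  ? 87.5.161.25  path d0:H0→d1:-→d2:-→d3:H4→d4:-→d5:-→d6:-→d7:-→d8:-→d9:-→d10:-→d11:-→d12:-→d13:-→d14:-→d15:-→d16:H5→d17:-→d18:-→d19:-→d20:H2→d21:-→d22:-→d23:-→d24:H2→d25:-  best=H2
  ? 87.5.99.232  path d0:H0→d1:-→d2:-→d3:H4→d4:-→d5:-→d6:-→d7:-→d8:-→d9:-→d10:-→d11:-→d12:-→d13:-→d14:-→d15:-→d16:H5  best=H5
  - 13.126.153.0/24 clear@24
  + 13.126.144.0/20 (H3) depth=20
  ? 87.5.161.107  path d0:H0→d1:-→d2:-→d3:H4→d4:-→d5:-→d6:-→d7:-→d8:-→d9:-→d10:-→d11:-→d12:-→d13:-→d14:-→d15:-→d16:H5→d17:-→d18:-→d19:-→d20:H2→d21:-→d22:-→d23:-→d24:H2→d25:-→d26:-→d27:-→d28:-→d29:-→d30:-→d31:-→d32:H2  best=H2
  + 87.0.0.0/12 (H3) depth=12
  ? 175.38.103.156  path d0:H0→d1:-→d2:-  best=H0
  + 13.126.153.0/24 (H5) depth=24
  - 0.0.0.0/0 clear@0
  ? 87.5.161.107  path d0:-→d1:-→d2:-→d3:H4→d4:-→d5:-→d6:-→d7:-→d8:-→d9:-→d10:-→d11:-→d12:H3→d13:-→d14:-→d15:-→d16:H5→d17:-→d18:-→d19:-→d20:H2→d21:-→d22:-→d23:-→d24:H2→d25:-→d26:-→d27:-→d28:-→d29:-→d30:-→d31:-→d32:H2  best=H2
  + 128.0.0.0/1 (H2) depth=1
  - 13.126.144.0/20 clear@20
  + 159.146.97.144/28 (H4) depth=28
  ? 138.225.163.154  path d0:-→d1:H2→d2:-→d3:-  best=H2

== LOOKUPS ==
["no-route","H4","H4","H4","H4","H5","H5","H5","H2","H5","H2","H0","H2","H2"]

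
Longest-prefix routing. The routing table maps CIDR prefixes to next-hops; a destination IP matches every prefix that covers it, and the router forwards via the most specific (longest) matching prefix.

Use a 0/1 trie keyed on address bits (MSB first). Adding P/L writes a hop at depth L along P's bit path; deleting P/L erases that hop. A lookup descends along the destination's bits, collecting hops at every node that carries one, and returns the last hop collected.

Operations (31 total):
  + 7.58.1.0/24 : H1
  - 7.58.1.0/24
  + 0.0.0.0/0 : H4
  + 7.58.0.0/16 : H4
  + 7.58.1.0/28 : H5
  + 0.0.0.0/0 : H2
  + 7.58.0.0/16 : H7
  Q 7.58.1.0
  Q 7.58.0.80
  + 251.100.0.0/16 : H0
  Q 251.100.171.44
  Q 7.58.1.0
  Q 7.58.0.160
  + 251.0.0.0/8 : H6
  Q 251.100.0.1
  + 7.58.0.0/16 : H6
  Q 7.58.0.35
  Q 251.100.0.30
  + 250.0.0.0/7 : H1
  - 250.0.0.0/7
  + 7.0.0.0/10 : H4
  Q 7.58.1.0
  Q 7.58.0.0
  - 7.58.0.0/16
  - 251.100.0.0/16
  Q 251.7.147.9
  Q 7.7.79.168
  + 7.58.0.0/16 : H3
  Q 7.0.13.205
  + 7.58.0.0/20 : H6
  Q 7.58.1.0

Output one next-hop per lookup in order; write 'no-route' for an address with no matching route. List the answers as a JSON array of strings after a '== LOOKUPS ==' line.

Process each operation:
  add 7.58.1.0/24 -> H1 at depth 24
  del 7.58.1.0/24 (clear depth 24)
  add 0.0.0.0/0 -> H4 at depth 0
  add 7.58.0.0/16 -> H4 at depth 16
  add 7.58.1.0/28 -> H5 at depth 28
  add 0.0.0.0/0 -> H2 at depth 0
  add 7.58.0.0/16 -> H7 at depth 16
  lookup 7.58.1.0: bits 0000011100111010000000010000 walk d0:H2→d1:-→d2:-→d3:-→d4:-→d5:-→d6:-→d7:-→d8:-→d9:-→d10:-→d11:-→d12:-→d13:-→d14:-→d15:-→d16:H7→d17:-→d18:-→d19:-→d20:-→d21:-→d22:-→d23:-→d24:-→d25:-→d26:-→d27:-→d28:H5 -> H5
  lookup 7.58.0.80: bits 00000111001110100000000 walk d0:H2→d1:-→d2:-→d3:-→d4:-→d5:-→d6:-→d7:-→d8:-→d9:-→d10:-→d11:-→d12:-→d13:-→d14:-→d15:-→d16:H7→d17:-→d18:-→d19:-→d20:-→d21:-→d22:-→d23:- -> H7
  add 251.100.0.0/16 -> H0 at depth 16
  lookup 251.100.171.44: bits 1111101101100100 walk d0:H2→d1:-→d2:-→d3:-→d4:-→d5:-→d6:-→d7:-→d8:-→d9:-→d10:-→d11:-→d12:-→d13:-→d14:-→d15:-→d16:H0 -> H0
  lookup 7.58.1.0: bits 0000011100111010000000010000 walk d0:H2→d1:-→d2:-→d3:-→d4:-→d5:-→d6:-→d7:-→d8:-→d9:-→d10:-→d11:-→d12:-→d13:-→d14:-→d15:-→d16:H7→d17:-→d18:-→d19:-→d20:-→d21:-→d22:-→d23:-→d24:-→d25:-→d26:-→d27:-→d28:H5 -> H5
  lookup 7.58.0.160: bits 00000111001110100000000 walk d0:H2→d1:-→d2:-→d3:-→d4:-→d5:-→d6:-→d7:-→d8:-→d9:-→d10:-→d11:-→d12:-→d13:-→d14:-→d15:-→d16:H7→d17:-→d18:-→d19:-→d20:-→d21:-→d22:-→d23:- -> H7
  add 251.0.0.0/8 -> H6 at depth 8
  lookup 251.100.0.1: bits 1111101101100100 walk d0:H2→d1:-→d2:-→d3:-→d4:-→d5:-→d6:-→d7:-→d8:H6→d9:-→d10:-→d11:-→d12:-→d13:-→d14:-→d15:-→d16:H0 -> H0
  add 7.58.0.0/16 -> H6 at depth 16
  lookup 7.58.0.35: bits 00000111001110100000000 walk d0:H2→d1:-→d2:-→d3:-→d4:-→d5:-→d6:-→d7:-→d8:-→d9:-→d10:-→d11:-→d12:-→d13:-→d14:-→d15:-→d16:H6→d17:-→d18:-→d19:-→d20:-→d21:-→d22:-→d23:- -> H6
  lookup 251.100.0.30: bits 1111101101100100 walk d0:H2→d1:-→d2:-→d3:-→d4:-→d5:-→d6:-→d7:-→d8:H6→d9:-→d10:-→d11:-→d12:-→d13:-→d14:-→d15:-→d16:H0 -> H0
  add 250.0.0.0/7 -> H1 at depth 7
  del 250.0.0.0/7 (clear depth 7)
  add 7.0.0.0/10 -> H4 at depth 10
  lookup 7.58.1.0: bits 0000011100111010000000010000 walk d0:H2→d1:-→d2:-→d3:-→d4:-→d5:-→d6:-→d7:-→d8:-→d9:-→d10:H4→d11:-→d12:-→d13:-→d14:-→d15:-→d16:H6→d17:-→d18:-→d19:-→d20:-→d21:-→d22:-→d23:-→d24:-→d25:-→d26:-→d27:-→d28:H5 -> H5
  lookup 7.58.0.0: bits 00000111001110100000000 walk d0:H2→d1:-→d2:-→d3:-→d4:-→d5:-→d6:-→d7:-→d8:-→d9:-→d10:H4→d11:-→d12:-→d13:-→d14:-→d15:-→d16:H6→d17:-→d18:-→d19:-→d20:-→d21:-→d22:-→d23:- -> H6
  del 7.58.0.0/16 (clear depth 16)
  del 251.100.0.0/16 (clear depth 16)
  lookup 251.7.147.9: bits 111110110 walk d0:H2→d1:-→d2:-→d3:-→d4:-→d5:-→d6:-→d7:-→d8:H6→d9:- -> H6
  lookup 7.7.79.168: bits 0000011100 walk d0:H2→d1:-→d2:-→d3:-→d4:-→d5:-→d6:-→d7:-→d8:-→d9:-→d10:H4 -> H4
  add 7.58.0.0/16 -> H3 at depth 16
  lookup 7.0.13.205: bits 0000011100 walk d0:H2→d1:-→d2:-→d3:-→d4:-→d5:-→d6:-→d7:-→d8:-→d9:-→d10:H4 -> H4
  add 7.58.0.0/20 -> H6 at depth 20
  lookup 7.58.1.0: bits 0000011100111010000000010000 walk d0:H2→d1:-→d2:-→d3:-→d4:-→d5:-→d6:-→d7:-→d8:-→d9:-→d10:H4→d11:-→d12:-→d13:-→d14:-→d15:-→d16:H3→d17:-→d18:-→d19:-→d20:H6→d21:-→d22:-→d23:-→d24:-→d25:-→d26:-→d27:-→d28:H5 -> H5

== LOOKUPS ==
["H5","H7","H0","H5","H7","H0","H6","H0","H5","H6","H6","H4","H4","H5"]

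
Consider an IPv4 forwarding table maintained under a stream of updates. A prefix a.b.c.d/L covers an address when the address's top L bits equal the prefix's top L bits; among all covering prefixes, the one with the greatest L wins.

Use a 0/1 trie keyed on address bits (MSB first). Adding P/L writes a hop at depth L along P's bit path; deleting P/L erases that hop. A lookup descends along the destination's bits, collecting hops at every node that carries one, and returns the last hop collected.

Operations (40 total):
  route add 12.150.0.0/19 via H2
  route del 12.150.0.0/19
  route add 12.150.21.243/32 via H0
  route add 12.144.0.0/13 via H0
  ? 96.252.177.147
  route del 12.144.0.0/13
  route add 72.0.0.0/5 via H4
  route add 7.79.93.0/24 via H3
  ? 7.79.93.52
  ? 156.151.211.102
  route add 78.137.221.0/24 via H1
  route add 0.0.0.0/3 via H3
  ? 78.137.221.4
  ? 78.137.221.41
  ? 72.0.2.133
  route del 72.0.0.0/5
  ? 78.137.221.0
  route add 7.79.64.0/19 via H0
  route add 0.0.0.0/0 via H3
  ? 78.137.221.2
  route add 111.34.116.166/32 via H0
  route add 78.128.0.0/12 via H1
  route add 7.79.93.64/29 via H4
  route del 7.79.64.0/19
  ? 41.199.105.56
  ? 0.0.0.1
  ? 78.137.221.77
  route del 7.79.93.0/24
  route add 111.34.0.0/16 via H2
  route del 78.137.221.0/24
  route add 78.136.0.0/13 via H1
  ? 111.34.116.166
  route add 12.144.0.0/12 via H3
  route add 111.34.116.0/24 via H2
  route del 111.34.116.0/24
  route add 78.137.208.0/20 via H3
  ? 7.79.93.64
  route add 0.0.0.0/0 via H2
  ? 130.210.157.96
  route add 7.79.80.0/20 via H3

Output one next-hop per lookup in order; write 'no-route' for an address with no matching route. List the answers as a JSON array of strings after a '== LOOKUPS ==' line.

Apply in order:
  + 12.150.0.0/19 (H2) depth=19
  del 12.150.0.0/19 (clear depth 19)
  + 12.150.21.243/32 (H0) depth=32
  + 12.144.0.0/13 (H0) depth=13
  ? 96.252.177.147  path d0:-→d1:-  best=no-route
  del 12.144.0.0/13 (clear depth 13)
  + 72.0.0.0/5 (H4) depth=5
  + 7.79.93.0/24 (H3) depth=24
  ? 7.79.93.52  path d0:-→d1:-→d2:-→d3:-→d4:-→d5:-→d6:-→d7:-→d8:-→d9:-→d10:-→d11:-→d12:-→d13:-→d14:-→d15:-→d16:-→d17:-→d18:-→d19:-→d20:-→d21:-→d22:-→d23:-→d24:H3  best=H3
  ? 156.151.211.102  path d0:-  best=no-route
  + 78.137.221.0/24 (H1) depth=24
  + 0.0.0.0/3 (H3) depth=3
  ? 78.137.221.4  path d0:-→d1:-→d2:-→d3:-→d4:-→d5:H4→d6:-→d7:-→d8:-→d9:-→d10:-→d11:-→d12:-→d13:-→d14:-→d15:-→d16:-→d17:-→d18:-→d19:-→d20:-→d21:-→d22:-→d23:-→d24:H1  best=H1
  ? 78.137.221.41  path d0:-→d1:-→d2:-→d3:-→d4:-→d5:H4→d6:-→d7:-→d8:-→d9:-→d10:-→d11:-→d12:-→d13:-→d14:-→d15:-→d16:-→d17:-→d18:-→d19:-→d20:-→d21:-→d22:-→d23:-→d24:H1  best=H1
  ? 72.0.2.133  path d0:-→d1:-→d2:-→d3:-→d4:-→d5:H4  best=H4
  del 72.0.0.0/5 (clear depth 5)
  ? 78.137.221.0  path d0:-→d1:-→d2:-→d3:-→d4:-→d5:-→d6:-→d7:-→d8:-→d9:-→d10:-→d11:-→d12:-→d13:-→d14:-→d15:-→d16:-→d17:-→d18:-→d19:-→d20:-→d21:-→d22:-→d23:-→d24:H1  best=H1
  + 7.79.64.0/19 (H0) depth=19
  + 0.0.0.0/0 (H3) depth=0
  ? 78.137.221.2  path d0:H3→d1:-→d2:-→d3:-→d4:-→d5:-→d6:-→d7:-→d8:-→d9:-→d10:-→d11:-→d12:-→d13:-→d14:-→d15:-→d16:-→d17:-→d18:-→d19:-→d20:-→d21:-→d22:-→d23:-→d24:H1  best=H1
  + 111.34.116.166/32 (H0) depth=32
  + 78.128.0.0/12 (H1) depth=12
  + 7.79.93.64/29 (H4) depth=29
  del 7.79.64.0/19 (clear depth 19)
  ? 41.199.105.56  path d0:H3→d1:-→d2:-  best=H3
  ? 0.0.0.1  path d0:H3→d1:-→d2:-→d3:H3→d4:-→d5:-  best=H3
  ? 78.137.221.77  path d0:H3→d1:-→d2:-→d3:-→d4:-→d5:-→d6:-→d7:-→d8:-→d9:-→d10:-→d11:-→d12:H1→d13:-→d14:-→d15:-→d16:-→d17:-→d18:-→d19:-→d20:-→d21:-→d22:-→d23:-→d24:H1  best=H1
  del 7.79.93.0/24 (clear depth 24)
  + 111.34.0.0/16 (H2) depth=16
  del 78.137.221.0/24 (clear depth 24)
  + 78.136.0.0/13 (H1) depth=13
  ? 111.34.116.166  path d0:H3→d1:-→d2:-→d3:-→d4:-→d5:-→d6:-→d7:-→d8:-→d9:-→d10:-→d11:-→d12:-→d13:-→d14:-→d15:-→d16:H2→d17:-→d18:-→d19:-→d20:-→d21:-→d22:-→d23:-→d24:-→d25:-→d26:-→d27:-→d28:-→d29:-→d30:-→d31:-→d32:H0  best=H0
  + 12.144.0.0/12 (H3) depth=12
  + 111.34.116.0/24 (H2) depth=24
  del 111.34.116.0/24 (clear depth 24)
  + 78.137.208.0/20 (H3) depth=20
  ? 7.79.93.64  path d0:H3→d1:-→d2:-→d3:H3→d4:-→d5:-→d6:-→d7:-→d8:-→d9:-→d10:-→d11:-→d12:-→d13:-→d14:-→d15:-→d16:-→d17:-→d18:-→d19:-→d20:-→d21:-→d22:-→d23:-→d24:-→d25:-→d26:-→d27:-→d28:-→d29:H4  best=H4
  + 0.0.0.0/0 (H2) depth=0
  ? 130.210.157.96  path d0:H2  best=H2
  + 7.79.80.0/20 (H3) depth=20

== LOOKUPS ==
["no-route","H3","no-route","H1","H1","H4","H1","H1","H3","H3","H1","H0","H4","H2"]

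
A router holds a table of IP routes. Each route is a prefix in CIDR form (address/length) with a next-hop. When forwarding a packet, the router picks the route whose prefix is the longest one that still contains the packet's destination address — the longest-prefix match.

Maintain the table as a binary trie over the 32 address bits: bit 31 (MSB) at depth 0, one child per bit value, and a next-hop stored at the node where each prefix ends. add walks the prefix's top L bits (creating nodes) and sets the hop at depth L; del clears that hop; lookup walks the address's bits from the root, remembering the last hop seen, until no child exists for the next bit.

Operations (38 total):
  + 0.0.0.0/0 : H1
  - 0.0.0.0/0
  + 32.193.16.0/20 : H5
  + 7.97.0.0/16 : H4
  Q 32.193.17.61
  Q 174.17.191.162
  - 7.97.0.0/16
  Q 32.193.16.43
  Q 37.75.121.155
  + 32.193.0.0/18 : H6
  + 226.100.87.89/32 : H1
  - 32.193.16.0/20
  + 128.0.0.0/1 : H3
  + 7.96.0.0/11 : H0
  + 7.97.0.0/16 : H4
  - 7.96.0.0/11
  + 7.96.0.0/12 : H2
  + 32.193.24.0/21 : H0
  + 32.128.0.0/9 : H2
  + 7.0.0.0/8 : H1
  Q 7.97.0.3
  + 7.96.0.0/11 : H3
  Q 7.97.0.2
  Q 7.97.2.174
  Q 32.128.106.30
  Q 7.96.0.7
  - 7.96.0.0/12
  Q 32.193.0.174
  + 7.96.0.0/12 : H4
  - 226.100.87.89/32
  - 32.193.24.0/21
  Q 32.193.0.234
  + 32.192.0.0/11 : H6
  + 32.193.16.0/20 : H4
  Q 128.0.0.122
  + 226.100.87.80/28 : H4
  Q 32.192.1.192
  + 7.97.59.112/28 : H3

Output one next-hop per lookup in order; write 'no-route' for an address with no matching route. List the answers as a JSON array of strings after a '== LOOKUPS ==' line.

Process each operation:
  add 0.0.0.0/0 -> H1 at depth 0
  del 0.0.0.0/0 (clear depth 0)
  add 32.193.16.0/20 -> H5 at depth 20
  add 7.97.0.0/16 -> H4 at depth 16
  lookup 32.193.17.61: bits 00100000110000010001 walk d0:-→d1:-→d2:-→d3:-→d4:-→d5:-→d6:-→d7:-→d8:-→d9:-→d10:-→d11:-→d12:-→d13:-→d14:-→d15:-→d16:-→d17:-→d18:-→d19:-→d20:H5 -> H5
  lookup 174.17.191.162: bits ε walk d0:- -> no-route
  del 7.97.0.0/16 (clear depth 16)
  lookup 32.193.16.43: bits 00100000110000010001 walk d0:-→d1:-→d2:-→d3:-→d4:-→d5:-→d6:-→d7:-→d8:-→d9:-→d10:-→d11:-→d12:-→d13:-→d14:-→d15:-→d16:-→d17:-→d18:-→d19:-→d20:H5 -> H5
  lookup 37.75.121.155: bits 00100 walk d0:-→d1:-→d2:-→d3:-→d4:-→d5:- -> no-route
  add 32.193.0.0/18 -> H6 at depth 18
  add 226.100.87.89/32 -> H1 at depth 32
  del 32.193.16.0/20 (clear depth 20)
  add 128.0.0.0/1 -> H3 at depth 1
  add 7.96.0.0/11 -> H0 at depth 11
  add 7.97.0.0/16 -> H4 at depth 16
  del 7.96.0.0/11 (clear depth 11)
  add 7.96.0.0/12 -> H2 at depth 12
  add 32.193.24.0/21 -> H0 at depth 21
  add 32.128.0.0/9 -> H2 at depth 9
  add 7.0.0.0/8 -> H1 at depth 8
  lookup 7.97.0.3: bits 0000011101100001 walk d0:-→d1:-→d2:-→d3:-→d4:-→d5:-→d6:-→d7:-→d8:H1→d9:-→d10:-→d11:-→d12:H2→d13:-→d14:-→d15:-→d16:H4 -> H4
  add 7.96.0.0/11 -> H3 at depth 11
  lookup 7.97.0.2: bits 0000011101100001 walk d0:-→d1:-→d2:-→d3:-→d4:-→d5:-→d6:-→d7:-→d8:H1→d9:-→d10:-→d11:H3→d12:H2→d13:-→d14:-→d15:-→d16:H4 -> H4
  lookup 7.97.2.174: bits 0000011101100001 walk d0:-→d1:-→d2:-→d3:-→d4:-→d5:-→d6:-→d7:-→d8:H1→d9:-→d10:-→d11:H3→d12:H2→d13:-→d14:-→d15:-→d16:H4 -> H4
  lookup 32.128.106.30: bits 001000001 walk d0:-→d1:-→d2:-→d3:-→d4:-→d5:-→d6:-→d7:-→d8:-→d9:H2 -> H2
  lookup 7.96.0.7: bits 000001110110000 walk d0:-→d1:-→d2:-→d3:-→d4:-→d5:-→d6:-→d7:-→d8:H1→d9:-→d10:-→d11:H3→d12:H2→d13:-→d14:-→d15:- -> H2
  del 7.96.0.0/12 (clear depth 12)
  lookup 32.193.0.174: bits 0010000011000001000 walk d0:-→d1:-→d2:-→d3:-→d4:-→d5:-→d6:-→d7:-→d8:-→d9:H2→d10:-→d11:-→d12:-→d13:-→d14:-→d15:-→d16:-→d17:-→d18:H6→d19:- -> H6
  add 7.96.0.0/12 -> H4 at depth 12
  del 226.100.87.89/32 (clear depth 32)
  del 32.193.24.0/21 (clear depth 21)
  lookup 32.193.0.234: bits 0010000011000001000 walk d0:-→d1:-→d2:-→d3:-→d4:-→d5:-→d6:-→d7:-→d8:-→d9:H2→d10:-→d11:-→d12:-→d13:-→d14:-→d15:-→d16:-→d17:-→d18:H6→d19:- -> H6
  add 32.192.0.0/11 -> H6 at depth 11
  add 32.193.16.0/20 -> H4 at depth 20
  lookup 128.0.0.122: bits 1 walk d0:-→d1:H3 -> H3
  add 226.100.87.80/28 -> H4 at depth 28
  lookup 32.192.1.192: bits 001000001100000 walk d0:-→d1:-→d2:-→d3:-→d4:-→d5:-→d6:-→d7:-→d8:-→d9:H2→d10:-→d11:H6→d12:-→d13:-→d14:-→d15:- -> H6
  add 7.97.59.112/28 -> H3 at depth 28

== LOOKUPS ==
["H5","no-route","H5","no-route","H4","H4","H4","H2","H2","H6","H6","H3","H6"]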